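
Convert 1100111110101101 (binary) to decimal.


Positional values:
Bit 0: 1 × 2^0 = 1
Bit 2: 1 × 2^2 = 4
Bit 3: 1 × 2^3 = 8
Bit 5: 1 × 2^5 = 32
Bit 7: 1 × 2^7 = 128
Bit 8: 1 × 2^8 = 256
Bit 9: 1 × 2^9 = 512
Bit 10: 1 × 2^10 = 1024
Bit 11: 1 × 2^11 = 2048
Bit 14: 1 × 2^14 = 16384
Bit 15: 1 × 2^15 = 32768
Sum = 1 + 4 + 8 + 32 + 128 + 256 + 512 + 1024 + 2048 + 16384 + 32768
= 53165


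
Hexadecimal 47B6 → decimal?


Positional values:
Position 0: 6 × 16^0 = 6 × 1 = 6
Position 1: B × 16^1 = 11 × 16 = 176
Position 2: 7 × 16^2 = 7 × 256 = 1792
Position 3: 4 × 16^3 = 4 × 4096 = 16384
Sum = 6 + 176 + 1792 + 16384
= 18358


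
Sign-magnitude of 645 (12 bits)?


Sign bit: 0 (positive)
Magnitude: 645 = 01010000101
= 001010000101


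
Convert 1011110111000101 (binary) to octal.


Group into 3-bit groups: 001011110111000101
  001 = 1
  011 = 3
  110 = 6
  111 = 7
  000 = 0
  101 = 5
= 0o136705


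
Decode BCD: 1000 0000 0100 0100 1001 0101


Each 4-bit group → digit:
  1000 → 8
  0000 → 0
  0100 → 4
  0100 → 4
  1001 → 9
  0101 → 5
= 804495


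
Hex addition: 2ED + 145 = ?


Align and add column by column (LSB to MSB, each column mod 16 with carry):
  02ED
+ 0145
  ----
  col 0: D(13) + 5(5) + 0 (carry in) = 18 → 2(2), carry out 1
  col 1: E(14) + 4(4) + 1 (carry in) = 19 → 3(3), carry out 1
  col 2: 2(2) + 1(1) + 1 (carry in) = 4 → 4(4), carry out 0
  col 3: 0(0) + 0(0) + 0 (carry in) = 0 → 0(0), carry out 0
Reading digits MSB→LSB: 0432
Strip leading zeros: 432
= 0x432


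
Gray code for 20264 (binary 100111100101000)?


Binary: 100111100101000
Gray code: G = B XOR (B >> 1)
B >> 1 = 010011110010100
100111100101000 XOR 010011110010100:
  1 XOR 0 = 1
  0 XOR 1 = 1
  0 XOR 0 = 0
  1 XOR 0 = 1
  1 XOR 1 = 0
  1 XOR 1 = 0
  1 XOR 1 = 0
  0 XOR 1 = 1
  0 XOR 0 = 0
  1 XOR 0 = 1
  0 XOR 1 = 1
  1 XOR 0 = 1
  0 XOR 1 = 1
  0 XOR 0 = 0
  0 XOR 0 = 0
= 110100010111100


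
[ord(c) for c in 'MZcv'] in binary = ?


String: 'MZcv'  (4 characters)
Per-character ASCII lookup:
  'M': uppercase starts at 65: 'M' = 65 + 12 = 77 → 1001101
  'Z': uppercase starts at 65: 'Z' = 65 + 25 = 90 → 1011010
  'c': lowercase starts at 97: 'c' = 97 + 2 = 99 → 1100011
  'v': lowercase starts at 97: 'v' = 97 + 21 = 118 → 1110110
= 1001101 1011010 1100011 1110110


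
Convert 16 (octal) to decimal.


Positional values:
Position 0: 6 × 8^0 = 6
Position 1: 1 × 8^1 = 8
Sum = 6 + 8
= 14


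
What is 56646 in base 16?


Divide by 16 repeatedly:
56646 ÷ 16 = 3540 remainder 6 (6)
3540 ÷ 16 = 221 remainder 4 (4)
221 ÷ 16 = 13 remainder 13 (D)
13 ÷ 16 = 0 remainder 13 (D)
Reading remainders bottom-up:
= 0xDD46


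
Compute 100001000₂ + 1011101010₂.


Align and add column by column (LSB to MSB, carry propagating):
  00100001000
+ 01011101010
  -----------
  col 0: 0 + 0 + 0 (carry in) = 0 → bit 0, carry out 0
  col 1: 0 + 1 + 0 (carry in) = 1 → bit 1, carry out 0
  col 2: 0 + 0 + 0 (carry in) = 0 → bit 0, carry out 0
  col 3: 1 + 1 + 0 (carry in) = 2 → bit 0, carry out 1
  col 4: 0 + 0 + 1 (carry in) = 1 → bit 1, carry out 0
  col 5: 0 + 1 + 0 (carry in) = 1 → bit 1, carry out 0
  col 6: 0 + 1 + 0 (carry in) = 1 → bit 1, carry out 0
  col 7: 0 + 1 + 0 (carry in) = 1 → bit 1, carry out 0
  col 8: 1 + 0 + 0 (carry in) = 1 → bit 1, carry out 0
  col 9: 0 + 1 + 0 (carry in) = 1 → bit 1, carry out 0
  col 10: 0 + 0 + 0 (carry in) = 0 → bit 0, carry out 0
Reading bits MSB→LSB: 01111110010
Strip leading zeros: 1111110010
= 1111110010


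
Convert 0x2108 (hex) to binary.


Each hex digit → 4 binary bits:
  2 = 0010
  1 = 0001
  0 = 0000
  8 = 1000
Concatenate: 0010 0001 0000 1000
= 0010000100001000


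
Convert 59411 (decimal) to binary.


Divide by 2 repeatedly:
59411 ÷ 2 = 29705 remainder 1
29705 ÷ 2 = 14852 remainder 1
14852 ÷ 2 = 7426 remainder 0
7426 ÷ 2 = 3713 remainder 0
3713 ÷ 2 = 1856 remainder 1
1856 ÷ 2 = 928 remainder 0
928 ÷ 2 = 464 remainder 0
464 ÷ 2 = 232 remainder 0
232 ÷ 2 = 116 remainder 0
116 ÷ 2 = 58 remainder 0
58 ÷ 2 = 29 remainder 0
29 ÷ 2 = 14 remainder 1
14 ÷ 2 = 7 remainder 0
7 ÷ 2 = 3 remainder 1
3 ÷ 2 = 1 remainder 1
1 ÷ 2 = 0 remainder 1
Reading remainders bottom-up:
= 1110100000010011


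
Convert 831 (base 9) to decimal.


Positional values (base 9):
  1 × 9^0 = 1 × 1 = 1
  3 × 9^1 = 3 × 9 = 27
  8 × 9^2 = 8 × 81 = 648
Sum = 1 + 27 + 648
= 676


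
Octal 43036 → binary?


Each octal digit → 3 binary bits:
  4 = 100
  3 = 011
  0 = 000
  3 = 011
  6 = 110
Concatenate: 100 011 000 011 110
= 100011000011110


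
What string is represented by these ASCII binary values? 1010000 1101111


Codes (binary): 1010000 1101111
Per-code ASCII lookup:
  1010000 = 80  (range 65-90: uppercase, 80 - 65 = 15) → 'P'
  1101111 = 111  (range 97-122: lowercase, 111 - 97 = 14) → 'o'
= 'Po'


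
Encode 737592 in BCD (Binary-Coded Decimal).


Each digit → 4-bit binary:
  7 → 0111
  3 → 0011
  7 → 0111
  5 → 0101
  9 → 1001
  2 → 0010
= 0111 0011 0111 0101 1001 0010


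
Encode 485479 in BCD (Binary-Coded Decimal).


Each digit → 4-bit binary:
  4 → 0100
  8 → 1000
  5 → 0101
  4 → 0100
  7 → 0111
  9 → 1001
= 0100 1000 0101 0100 0111 1001


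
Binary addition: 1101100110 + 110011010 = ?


Align and add column by column (LSB to MSB, carry propagating):
  01101100110
+ 00110011010
  -----------
  col 0: 0 + 0 + 0 (carry in) = 0 → bit 0, carry out 0
  col 1: 1 + 1 + 0 (carry in) = 2 → bit 0, carry out 1
  col 2: 1 + 0 + 1 (carry in) = 2 → bit 0, carry out 1
  col 3: 0 + 1 + 1 (carry in) = 2 → bit 0, carry out 1
  col 4: 0 + 1 + 1 (carry in) = 2 → bit 0, carry out 1
  col 5: 1 + 0 + 1 (carry in) = 2 → bit 0, carry out 1
  col 6: 1 + 0 + 1 (carry in) = 2 → bit 0, carry out 1
  col 7: 0 + 1 + 1 (carry in) = 2 → bit 0, carry out 1
  col 8: 1 + 1 + 1 (carry in) = 3 → bit 1, carry out 1
  col 9: 1 + 0 + 1 (carry in) = 2 → bit 0, carry out 1
  col 10: 0 + 0 + 1 (carry in) = 1 → bit 1, carry out 0
Reading bits MSB→LSB: 10100000000
Strip leading zeros: 10100000000
= 10100000000


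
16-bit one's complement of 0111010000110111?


Original: 0111010000110111
Invert all bits:
  bit 0: 0 → 1
  bit 1: 1 → 0
  bit 2: 1 → 0
  bit 3: 1 → 0
  bit 4: 0 → 1
  bit 5: 1 → 0
  bit 6: 0 → 1
  bit 7: 0 → 1
  bit 8: 0 → 1
  bit 9: 0 → 1
  bit 10: 1 → 0
  bit 11: 1 → 0
  bit 12: 0 → 1
  bit 13: 1 → 0
  bit 14: 1 → 0
  bit 15: 1 → 0
= 1000101111001000


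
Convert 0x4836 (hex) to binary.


Each hex digit → 4 binary bits:
  4 = 0100
  8 = 1000
  3 = 0011
  6 = 0110
Concatenate: 0100 1000 0011 0110
= 0100100000110110


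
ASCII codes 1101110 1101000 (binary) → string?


Codes (binary): 1101110 1101000
Per-code ASCII lookup:
  1101110 = 110  (range 97-122: lowercase, 110 - 97 = 13) → 'n'
  1101000 = 104  (range 97-122: lowercase, 104 - 97 = 7) → 'h'
= 'nh'


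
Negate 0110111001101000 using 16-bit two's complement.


Original: 0110111001101000
Step 1 - Invert all bits: 1001000110010111
Step 2 - Add 1: 1001000110010111 + 1
= 1001000110011000 (represents -28264)


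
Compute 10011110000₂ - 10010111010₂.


Align and subtract column by column (LSB to MSB, borrowing when needed):
  10011110000
- 10010111010
  -----------
  col 0: (0 - 0 borrow-in) - 0 → 0 - 0 = 0, borrow out 0
  col 1: (0 - 0 borrow-in) - 1 → borrow from next column: (0+2) - 1 = 1, borrow out 1
  col 2: (0 - 1 borrow-in) - 0 → borrow from next column: (-1+2) - 0 = 1, borrow out 1
  col 3: (0 - 1 borrow-in) - 1 → borrow from next column: (-1+2) - 1 = 0, borrow out 1
  col 4: (1 - 1 borrow-in) - 1 → borrow from next column: (0+2) - 1 = 1, borrow out 1
  col 5: (1 - 1 borrow-in) - 1 → borrow from next column: (0+2) - 1 = 1, borrow out 1
  col 6: (1 - 1 borrow-in) - 0 → 0 - 0 = 0, borrow out 0
  col 7: (1 - 0 borrow-in) - 1 → 1 - 1 = 0, borrow out 0
  col 8: (0 - 0 borrow-in) - 0 → 0 - 0 = 0, borrow out 0
  col 9: (0 - 0 borrow-in) - 0 → 0 - 0 = 0, borrow out 0
  col 10: (1 - 0 borrow-in) - 1 → 1 - 1 = 0, borrow out 0
Reading bits MSB→LSB: 00000110110
Strip leading zeros: 110110
= 110110


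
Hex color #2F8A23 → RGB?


Hex: #2F8A23
R = 2F₁₆ = 47
G = 8A₁₆ = 138
B = 23₁₆ = 35
= RGB(47, 138, 35)


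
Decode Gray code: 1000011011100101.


Gray code: 1000011011100101
MSB stays the same: 1
Each subsequent bit = prev_binary XOR current_gray:
  B[1] = 1 XOR 0 = 1
  B[2] = 1 XOR 0 = 1
  B[3] = 1 XOR 0 = 1
  B[4] = 1 XOR 0 = 1
  B[5] = 1 XOR 1 = 0
  B[6] = 0 XOR 1 = 1
  B[7] = 1 XOR 0 = 1
  B[8] = 1 XOR 1 = 0
  B[9] = 0 XOR 1 = 1
  B[10] = 1 XOR 1 = 0
  B[11] = 0 XOR 0 = 0
  B[12] = 0 XOR 0 = 0
  B[13] = 0 XOR 1 = 1
  B[14] = 1 XOR 0 = 1
  B[15] = 1 XOR 1 = 0
= 1111101101000110 (64326 decimal)


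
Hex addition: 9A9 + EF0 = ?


Align and add column by column (LSB to MSB, each column mod 16 with carry):
  09A9
+ 0EF0
  ----
  col 0: 9(9) + 0(0) + 0 (carry in) = 9 → 9(9), carry out 0
  col 1: A(10) + F(15) + 0 (carry in) = 25 → 9(9), carry out 1
  col 2: 9(9) + E(14) + 1 (carry in) = 24 → 8(8), carry out 1
  col 3: 0(0) + 0(0) + 1 (carry in) = 1 → 1(1), carry out 0
Reading digits MSB→LSB: 1899
Strip leading zeros: 1899
= 0x1899


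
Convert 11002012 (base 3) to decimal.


Positional values (base 3):
  2 × 3^0 = 2 × 1 = 2
  1 × 3^1 = 1 × 3 = 3
  0 × 3^2 = 0 × 9 = 0
  2 × 3^3 = 2 × 27 = 54
  0 × 3^4 = 0 × 81 = 0
  0 × 3^5 = 0 × 243 = 0
  1 × 3^6 = 1 × 729 = 729
  1 × 3^7 = 1 × 2187 = 2187
Sum = 2 + 3 + 0 + 54 + 0 + 0 + 729 + 2187
= 2975


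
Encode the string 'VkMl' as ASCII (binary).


String: 'VkMl'  (4 characters)
Per-character ASCII lookup:
  'V': uppercase starts at 65: 'V' = 65 + 21 = 86 → 1010110
  'k': lowercase starts at 97: 'k' = 97 + 10 = 107 → 1101011
  'M': uppercase starts at 65: 'M' = 65 + 12 = 77 → 1001101
  'l': lowercase starts at 97: 'l' = 97 + 11 = 108 → 1101100
= 1010110 1101011 1001101 1101100


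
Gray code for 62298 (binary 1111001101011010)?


Binary: 1111001101011010
Gray code: G = B XOR (B >> 1)
B >> 1 = 0111100110101101
1111001101011010 XOR 0111100110101101:
  1 XOR 0 = 1
  1 XOR 1 = 0
  1 XOR 1 = 0
  1 XOR 1 = 0
  0 XOR 1 = 1
  0 XOR 0 = 0
  1 XOR 0 = 1
  1 XOR 1 = 0
  0 XOR 1 = 1
  1 XOR 0 = 1
  0 XOR 1 = 1
  1 XOR 0 = 1
  1 XOR 1 = 0
  0 XOR 1 = 1
  1 XOR 0 = 1
  0 XOR 1 = 1
= 1000101011110111


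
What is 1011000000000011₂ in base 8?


Group into 3-bit groups: 001011000000000011
  001 = 1
  011 = 3
  000 = 0
  000 = 0
  000 = 0
  011 = 3
= 0o130003


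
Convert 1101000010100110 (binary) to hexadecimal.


Group into 4-bit nibbles: 1101000010100110
  1101 = D
  0000 = 0
  1010 = A
  0110 = 6
= 0xD0A6


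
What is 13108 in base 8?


Divide by 8 repeatedly:
13108 ÷ 8 = 1638 remainder 4
1638 ÷ 8 = 204 remainder 6
204 ÷ 8 = 25 remainder 4
25 ÷ 8 = 3 remainder 1
3 ÷ 8 = 0 remainder 3
Reading remainders bottom-up:
= 0o31464


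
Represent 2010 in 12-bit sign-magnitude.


Sign bit: 0 (positive)
Magnitude: 2010 = 11111011010
= 011111011010


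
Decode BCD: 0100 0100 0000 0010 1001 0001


Each 4-bit group → digit:
  0100 → 4
  0100 → 4
  0000 → 0
  0010 → 2
  1001 → 9
  0001 → 1
= 440291


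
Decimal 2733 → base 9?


Divide by 9 repeatedly:
2733 ÷ 9 = 303 remainder 6
303 ÷ 9 = 33 remainder 6
33 ÷ 9 = 3 remainder 6
3 ÷ 9 = 0 remainder 3
Reading remainders bottom-up:
= 3666


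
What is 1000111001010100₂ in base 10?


Positional values:
Bit 2: 1 × 2^2 = 4
Bit 4: 1 × 2^4 = 16
Bit 6: 1 × 2^6 = 64
Bit 9: 1 × 2^9 = 512
Bit 10: 1 × 2^10 = 1024
Bit 11: 1 × 2^11 = 2048
Bit 15: 1 × 2^15 = 32768
Sum = 4 + 16 + 64 + 512 + 1024 + 2048 + 32768
= 36436


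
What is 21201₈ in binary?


Each octal digit → 3 binary bits:
  2 = 010
  1 = 001
  2 = 010
  0 = 000
  1 = 001
Concatenate: 010 001 010 000 001
= 010001010000001


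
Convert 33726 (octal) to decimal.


Positional values:
Position 0: 6 × 8^0 = 6
Position 1: 2 × 8^1 = 16
Position 2: 7 × 8^2 = 448
Position 3: 3 × 8^3 = 1536
Position 4: 3 × 8^4 = 12288
Sum = 6 + 16 + 448 + 1536 + 12288
= 14294


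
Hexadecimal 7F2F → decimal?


Positional values:
Position 0: F × 16^0 = 15 × 1 = 15
Position 1: 2 × 16^1 = 2 × 16 = 32
Position 2: F × 16^2 = 15 × 256 = 3840
Position 3: 7 × 16^3 = 7 × 4096 = 28672
Sum = 15 + 32 + 3840 + 28672
= 32559


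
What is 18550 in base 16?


Divide by 16 repeatedly:
18550 ÷ 16 = 1159 remainder 6 (6)
1159 ÷ 16 = 72 remainder 7 (7)
72 ÷ 16 = 4 remainder 8 (8)
4 ÷ 16 = 0 remainder 4 (4)
Reading remainders bottom-up:
= 0x4876


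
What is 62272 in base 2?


Divide by 2 repeatedly:
62272 ÷ 2 = 31136 remainder 0
31136 ÷ 2 = 15568 remainder 0
15568 ÷ 2 = 7784 remainder 0
7784 ÷ 2 = 3892 remainder 0
3892 ÷ 2 = 1946 remainder 0
1946 ÷ 2 = 973 remainder 0
973 ÷ 2 = 486 remainder 1
486 ÷ 2 = 243 remainder 0
243 ÷ 2 = 121 remainder 1
121 ÷ 2 = 60 remainder 1
60 ÷ 2 = 30 remainder 0
30 ÷ 2 = 15 remainder 0
15 ÷ 2 = 7 remainder 1
7 ÷ 2 = 3 remainder 1
3 ÷ 2 = 1 remainder 1
1 ÷ 2 = 0 remainder 1
Reading remainders bottom-up:
= 1111001101000000


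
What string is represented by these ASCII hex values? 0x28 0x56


Codes (hex): 0x28 0x56
Per-code ASCII lookup:
  0x28 = 40  (special character) → '('
  0x56 = 86  (range 65-90: uppercase, 86 - 65 = 21) → 'V'
= '(V'


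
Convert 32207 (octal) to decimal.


Positional values:
Position 0: 7 × 8^0 = 7
Position 1: 0 × 8^1 = 0
Position 2: 2 × 8^2 = 128
Position 3: 2 × 8^3 = 1024
Position 4: 3 × 8^4 = 12288
Sum = 7 + 0 + 128 + 1024 + 12288
= 13447


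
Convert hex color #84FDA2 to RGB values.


Hex: #84FDA2
R = 84₁₆ = 132
G = FD₁₆ = 253
B = A2₁₆ = 162
= RGB(132, 253, 162)


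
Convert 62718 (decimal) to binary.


Divide by 2 repeatedly:
62718 ÷ 2 = 31359 remainder 0
31359 ÷ 2 = 15679 remainder 1
15679 ÷ 2 = 7839 remainder 1
7839 ÷ 2 = 3919 remainder 1
3919 ÷ 2 = 1959 remainder 1
1959 ÷ 2 = 979 remainder 1
979 ÷ 2 = 489 remainder 1
489 ÷ 2 = 244 remainder 1
244 ÷ 2 = 122 remainder 0
122 ÷ 2 = 61 remainder 0
61 ÷ 2 = 30 remainder 1
30 ÷ 2 = 15 remainder 0
15 ÷ 2 = 7 remainder 1
7 ÷ 2 = 3 remainder 1
3 ÷ 2 = 1 remainder 1
1 ÷ 2 = 0 remainder 1
Reading remainders bottom-up:
= 1111010011111110


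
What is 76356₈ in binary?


Each octal digit → 3 binary bits:
  7 = 111
  6 = 110
  3 = 011
  5 = 101
  6 = 110
Concatenate: 111 110 011 101 110
= 111110011101110


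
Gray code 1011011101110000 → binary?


Gray code: 1011011101110000
MSB stays the same: 1
Each subsequent bit = prev_binary XOR current_gray:
  B[1] = 1 XOR 0 = 1
  B[2] = 1 XOR 1 = 0
  B[3] = 0 XOR 1 = 1
  B[4] = 1 XOR 0 = 1
  B[5] = 1 XOR 1 = 0
  B[6] = 0 XOR 1 = 1
  B[7] = 1 XOR 1 = 0
  B[8] = 0 XOR 0 = 0
  B[9] = 0 XOR 1 = 1
  B[10] = 1 XOR 1 = 0
  B[11] = 0 XOR 1 = 1
  B[12] = 1 XOR 0 = 1
  B[13] = 1 XOR 0 = 1
  B[14] = 1 XOR 0 = 1
  B[15] = 1 XOR 0 = 1
= 1101101001011111 (55903 decimal)


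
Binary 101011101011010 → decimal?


Positional values:
Bit 1: 1 × 2^1 = 2
Bit 3: 1 × 2^3 = 8
Bit 4: 1 × 2^4 = 16
Bit 6: 1 × 2^6 = 64
Bit 8: 1 × 2^8 = 256
Bit 9: 1 × 2^9 = 512
Bit 10: 1 × 2^10 = 1024
Bit 12: 1 × 2^12 = 4096
Bit 14: 1 × 2^14 = 16384
Sum = 2 + 8 + 16 + 64 + 256 + 512 + 1024 + 4096 + 16384
= 22362


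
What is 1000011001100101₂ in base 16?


Group into 4-bit nibbles: 1000011001100101
  1000 = 8
  0110 = 6
  0110 = 6
  0101 = 5
= 0x8665


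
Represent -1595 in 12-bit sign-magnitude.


Sign bit: 1 (negative)
Magnitude: 1595 = 11000111011
= 111000111011


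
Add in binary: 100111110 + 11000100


Align and add column by column (LSB to MSB, carry propagating):
  0100111110
+ 0011000100
  ----------
  col 0: 0 + 0 + 0 (carry in) = 0 → bit 0, carry out 0
  col 1: 1 + 0 + 0 (carry in) = 1 → bit 1, carry out 0
  col 2: 1 + 1 + 0 (carry in) = 2 → bit 0, carry out 1
  col 3: 1 + 0 + 1 (carry in) = 2 → bit 0, carry out 1
  col 4: 1 + 0 + 1 (carry in) = 2 → bit 0, carry out 1
  col 5: 1 + 0 + 1 (carry in) = 2 → bit 0, carry out 1
  col 6: 0 + 1 + 1 (carry in) = 2 → bit 0, carry out 1
  col 7: 0 + 1 + 1 (carry in) = 2 → bit 0, carry out 1
  col 8: 1 + 0 + 1 (carry in) = 2 → bit 0, carry out 1
  col 9: 0 + 0 + 1 (carry in) = 1 → bit 1, carry out 0
Reading bits MSB→LSB: 1000000010
Strip leading zeros: 1000000010
= 1000000010


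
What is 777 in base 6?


Divide by 6 repeatedly:
777 ÷ 6 = 129 remainder 3
129 ÷ 6 = 21 remainder 3
21 ÷ 6 = 3 remainder 3
3 ÷ 6 = 0 remainder 3
Reading remainders bottom-up:
= 3333


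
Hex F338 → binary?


Each hex digit → 4 binary bits:
  F = 1111
  3 = 0011
  3 = 0011
  8 = 1000
Concatenate: 1111 0011 0011 1000
= 1111001100111000


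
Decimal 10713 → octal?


Divide by 8 repeatedly:
10713 ÷ 8 = 1339 remainder 1
1339 ÷ 8 = 167 remainder 3
167 ÷ 8 = 20 remainder 7
20 ÷ 8 = 2 remainder 4
2 ÷ 8 = 0 remainder 2
Reading remainders bottom-up:
= 0o24731


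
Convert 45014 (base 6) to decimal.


Positional values (base 6):
  4 × 6^0 = 4 × 1 = 4
  1 × 6^1 = 1 × 6 = 6
  0 × 6^2 = 0 × 36 = 0
  5 × 6^3 = 5 × 216 = 1080
  4 × 6^4 = 4 × 1296 = 5184
Sum = 4 + 6 + 0 + 1080 + 5184
= 6274


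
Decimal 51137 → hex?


Divide by 16 repeatedly:
51137 ÷ 16 = 3196 remainder 1 (1)
3196 ÷ 16 = 199 remainder 12 (C)
199 ÷ 16 = 12 remainder 7 (7)
12 ÷ 16 = 0 remainder 12 (C)
Reading remainders bottom-up:
= 0xC7C1


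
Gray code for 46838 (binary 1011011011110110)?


Binary: 1011011011110110
Gray code: G = B XOR (B >> 1)
B >> 1 = 0101101101111011
1011011011110110 XOR 0101101101111011:
  1 XOR 0 = 1
  0 XOR 1 = 1
  1 XOR 0 = 1
  1 XOR 1 = 0
  0 XOR 1 = 1
  1 XOR 0 = 1
  1 XOR 1 = 0
  0 XOR 1 = 1
  1 XOR 0 = 1
  1 XOR 1 = 0
  1 XOR 1 = 0
  1 XOR 1 = 0
  0 XOR 1 = 1
  1 XOR 0 = 1
  1 XOR 1 = 0
  0 XOR 1 = 1
= 1110110110001101


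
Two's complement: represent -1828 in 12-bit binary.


Original: 011100100100
Step 1 - Invert all bits: 100011011011
Step 2 - Add 1: 100011011011 + 1
= 100011011100 (represents -1828)


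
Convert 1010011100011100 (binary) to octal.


Group into 3-bit groups: 001010011100011100
  001 = 1
  010 = 2
  011 = 3
  100 = 4
  011 = 3
  100 = 4
= 0o123434


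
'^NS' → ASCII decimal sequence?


String: '^NS'  (3 characters)
Per-character ASCII lookup:
  '^': special character: '^' = 94
  'N': uppercase starts at 65: 'N' = 65 + 13 = 78
  'S': uppercase starts at 65: 'S' = 65 + 18 = 83
= 94 78 83


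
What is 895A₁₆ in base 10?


Positional values:
Position 0: A × 16^0 = 10 × 1 = 10
Position 1: 5 × 16^1 = 5 × 16 = 80
Position 2: 9 × 16^2 = 9 × 256 = 2304
Position 3: 8 × 16^3 = 8 × 4096 = 32768
Sum = 10 + 80 + 2304 + 32768
= 35162


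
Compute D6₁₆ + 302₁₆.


Align and add column by column (LSB to MSB, each column mod 16 with carry):
  00D6
+ 0302
  ----
  col 0: 6(6) + 2(2) + 0 (carry in) = 8 → 8(8), carry out 0
  col 1: D(13) + 0(0) + 0 (carry in) = 13 → D(13), carry out 0
  col 2: 0(0) + 3(3) + 0 (carry in) = 3 → 3(3), carry out 0
  col 3: 0(0) + 0(0) + 0 (carry in) = 0 → 0(0), carry out 0
Reading digits MSB→LSB: 03D8
Strip leading zeros: 3D8
= 0x3D8


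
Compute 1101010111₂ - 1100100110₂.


Align and subtract column by column (LSB to MSB, borrowing when needed):
  1101010111
- 1100100110
  ----------
  col 0: (1 - 0 borrow-in) - 0 → 1 - 0 = 1, borrow out 0
  col 1: (1 - 0 borrow-in) - 1 → 1 - 1 = 0, borrow out 0
  col 2: (1 - 0 borrow-in) - 1 → 1 - 1 = 0, borrow out 0
  col 3: (0 - 0 borrow-in) - 0 → 0 - 0 = 0, borrow out 0
  col 4: (1 - 0 borrow-in) - 0 → 1 - 0 = 1, borrow out 0
  col 5: (0 - 0 borrow-in) - 1 → borrow from next column: (0+2) - 1 = 1, borrow out 1
  col 6: (1 - 1 borrow-in) - 0 → 0 - 0 = 0, borrow out 0
  col 7: (0 - 0 borrow-in) - 0 → 0 - 0 = 0, borrow out 0
  col 8: (1 - 0 borrow-in) - 1 → 1 - 1 = 0, borrow out 0
  col 9: (1 - 0 borrow-in) - 1 → 1 - 1 = 0, borrow out 0
Reading bits MSB→LSB: 0000110001
Strip leading zeros: 110001
= 110001


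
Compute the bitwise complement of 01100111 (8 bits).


Original: 01100111
Invert all bits:
  bit 0: 0 → 1
  bit 1: 1 → 0
  bit 2: 1 → 0
  bit 3: 0 → 1
  bit 4: 0 → 1
  bit 5: 1 → 0
  bit 6: 1 → 0
  bit 7: 1 → 0
= 10011000


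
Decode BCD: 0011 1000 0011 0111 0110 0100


Each 4-bit group → digit:
  0011 → 3
  1000 → 8
  0011 → 3
  0111 → 7
  0110 → 6
  0100 → 4
= 383764


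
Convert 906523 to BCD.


Each digit → 4-bit binary:
  9 → 1001
  0 → 0000
  6 → 0110
  5 → 0101
  2 → 0010
  3 → 0011
= 1001 0000 0110 0101 0010 0011


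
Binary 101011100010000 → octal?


Group into 3-bit groups: 101011100010000
  101 = 5
  011 = 3
  100 = 4
  010 = 2
  000 = 0
= 0o53420


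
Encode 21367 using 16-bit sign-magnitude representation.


Sign bit: 0 (positive)
Magnitude: 21367 = 101001101110111
= 0101001101110111


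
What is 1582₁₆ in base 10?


Positional values:
Position 0: 2 × 16^0 = 2 × 1 = 2
Position 1: 8 × 16^1 = 8 × 16 = 128
Position 2: 5 × 16^2 = 5 × 256 = 1280
Position 3: 1 × 16^3 = 1 × 4096 = 4096
Sum = 2 + 128 + 1280 + 4096
= 5506


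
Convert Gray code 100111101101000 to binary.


Gray code: 100111101101000
MSB stays the same: 1
Each subsequent bit = prev_binary XOR current_gray:
  B[1] = 1 XOR 0 = 1
  B[2] = 1 XOR 0 = 1
  B[3] = 1 XOR 1 = 0
  B[4] = 0 XOR 1 = 1
  B[5] = 1 XOR 1 = 0
  B[6] = 0 XOR 1 = 1
  B[7] = 1 XOR 0 = 1
  B[8] = 1 XOR 1 = 0
  B[9] = 0 XOR 1 = 1
  B[10] = 1 XOR 0 = 1
  B[11] = 1 XOR 1 = 0
  B[12] = 0 XOR 0 = 0
  B[13] = 0 XOR 0 = 0
  B[14] = 0 XOR 0 = 0
= 111010110110000 (30128 decimal)


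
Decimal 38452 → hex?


Divide by 16 repeatedly:
38452 ÷ 16 = 2403 remainder 4 (4)
2403 ÷ 16 = 150 remainder 3 (3)
150 ÷ 16 = 9 remainder 6 (6)
9 ÷ 16 = 0 remainder 9 (9)
Reading remainders bottom-up:
= 0x9634


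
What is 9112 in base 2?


Divide by 2 repeatedly:
9112 ÷ 2 = 4556 remainder 0
4556 ÷ 2 = 2278 remainder 0
2278 ÷ 2 = 1139 remainder 0
1139 ÷ 2 = 569 remainder 1
569 ÷ 2 = 284 remainder 1
284 ÷ 2 = 142 remainder 0
142 ÷ 2 = 71 remainder 0
71 ÷ 2 = 35 remainder 1
35 ÷ 2 = 17 remainder 1
17 ÷ 2 = 8 remainder 1
8 ÷ 2 = 4 remainder 0
4 ÷ 2 = 2 remainder 0
2 ÷ 2 = 1 remainder 0
1 ÷ 2 = 0 remainder 1
Reading remainders bottom-up:
= 10001110011000


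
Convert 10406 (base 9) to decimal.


Positional values (base 9):
  6 × 9^0 = 6 × 1 = 6
  0 × 9^1 = 0 × 9 = 0
  4 × 9^2 = 4 × 81 = 324
  0 × 9^3 = 0 × 729 = 0
  1 × 9^4 = 1 × 6561 = 6561
Sum = 6 + 0 + 324 + 0 + 6561
= 6891


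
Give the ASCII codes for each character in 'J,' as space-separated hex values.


String: 'J,'  (2 characters)
Per-character ASCII lookup:
  'J': uppercase starts at 65: 'J' = 65 + 9 = 74 → 0x4A
  ',': special character: ',' = 44 → 0x2C
= 0x4A 0x2C


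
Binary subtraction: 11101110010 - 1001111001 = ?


Align and subtract column by column (LSB to MSB, borrowing when needed):
  11101110010
- 01001111001
  -----------
  col 0: (0 - 0 borrow-in) - 1 → borrow from next column: (0+2) - 1 = 1, borrow out 1
  col 1: (1 - 1 borrow-in) - 0 → 0 - 0 = 0, borrow out 0
  col 2: (0 - 0 borrow-in) - 0 → 0 - 0 = 0, borrow out 0
  col 3: (0 - 0 borrow-in) - 1 → borrow from next column: (0+2) - 1 = 1, borrow out 1
  col 4: (1 - 1 borrow-in) - 1 → borrow from next column: (0+2) - 1 = 1, borrow out 1
  col 5: (1 - 1 borrow-in) - 1 → borrow from next column: (0+2) - 1 = 1, borrow out 1
  col 6: (1 - 1 borrow-in) - 1 → borrow from next column: (0+2) - 1 = 1, borrow out 1
  col 7: (0 - 1 borrow-in) - 0 → borrow from next column: (-1+2) - 0 = 1, borrow out 1
  col 8: (1 - 1 borrow-in) - 0 → 0 - 0 = 0, borrow out 0
  col 9: (1 - 0 borrow-in) - 1 → 1 - 1 = 0, borrow out 0
  col 10: (1 - 0 borrow-in) - 0 → 1 - 0 = 1, borrow out 0
Reading bits MSB→LSB: 10011111001
Strip leading zeros: 10011111001
= 10011111001


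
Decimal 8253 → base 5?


Divide by 5 repeatedly:
8253 ÷ 5 = 1650 remainder 3
1650 ÷ 5 = 330 remainder 0
330 ÷ 5 = 66 remainder 0
66 ÷ 5 = 13 remainder 1
13 ÷ 5 = 2 remainder 3
2 ÷ 5 = 0 remainder 2
Reading remainders bottom-up:
= 231003


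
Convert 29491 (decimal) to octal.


Divide by 8 repeatedly:
29491 ÷ 8 = 3686 remainder 3
3686 ÷ 8 = 460 remainder 6
460 ÷ 8 = 57 remainder 4
57 ÷ 8 = 7 remainder 1
7 ÷ 8 = 0 remainder 7
Reading remainders bottom-up:
= 0o71463


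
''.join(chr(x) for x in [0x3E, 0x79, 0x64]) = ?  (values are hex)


Codes (hex): 0x3E 0x79 0x64
Per-code ASCII lookup:
  0x3E = 62  (special character) → '>'
  0x79 = 121  (range 97-122: lowercase, 121 - 97 = 24) → 'y'
  0x64 = 100  (range 97-122: lowercase, 100 - 97 = 3) → 'd'
= '>yd'


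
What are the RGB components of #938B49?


Hex: #938B49
R = 93₁₆ = 147
G = 8B₁₆ = 139
B = 49₁₆ = 73
= RGB(147, 139, 73)


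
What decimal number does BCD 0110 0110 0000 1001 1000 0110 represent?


Each 4-bit group → digit:
  0110 → 6
  0110 → 6
  0000 → 0
  1001 → 9
  1000 → 8
  0110 → 6
= 660986


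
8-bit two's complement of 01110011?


Original: 01110011
Step 1 - Invert all bits: 10001100
Step 2 - Add 1: 10001100 + 1
= 10001101 (represents -115)


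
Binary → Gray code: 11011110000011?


Binary: 11011110000011
Gray code: G = B XOR (B >> 1)
B >> 1 = 01101111000001
11011110000011 XOR 01101111000001:
  1 XOR 0 = 1
  1 XOR 1 = 0
  0 XOR 1 = 1
  1 XOR 0 = 1
  1 XOR 1 = 0
  1 XOR 1 = 0
  1 XOR 1 = 0
  0 XOR 1 = 1
  0 XOR 0 = 0
  0 XOR 0 = 0
  0 XOR 0 = 0
  0 XOR 0 = 0
  1 XOR 0 = 1
  1 XOR 1 = 0
= 10110001000010


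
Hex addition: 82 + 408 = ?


Align and add column by column (LSB to MSB, each column mod 16 with carry):
  0082
+ 0408
  ----
  col 0: 2(2) + 8(8) + 0 (carry in) = 10 → A(10), carry out 0
  col 1: 8(8) + 0(0) + 0 (carry in) = 8 → 8(8), carry out 0
  col 2: 0(0) + 4(4) + 0 (carry in) = 4 → 4(4), carry out 0
  col 3: 0(0) + 0(0) + 0 (carry in) = 0 → 0(0), carry out 0
Reading digits MSB→LSB: 048A
Strip leading zeros: 48A
= 0x48A


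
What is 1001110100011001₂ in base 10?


Positional values:
Bit 0: 1 × 2^0 = 1
Bit 3: 1 × 2^3 = 8
Bit 4: 1 × 2^4 = 16
Bit 8: 1 × 2^8 = 256
Bit 10: 1 × 2^10 = 1024
Bit 11: 1 × 2^11 = 2048
Bit 12: 1 × 2^12 = 4096
Bit 15: 1 × 2^15 = 32768
Sum = 1 + 8 + 16 + 256 + 1024 + 2048 + 4096 + 32768
= 40217


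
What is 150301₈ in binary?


Each octal digit → 3 binary bits:
  1 = 001
  5 = 101
  0 = 000
  3 = 011
  0 = 000
  1 = 001
Concatenate: 001 101 000 011 000 001
= 001101000011000001


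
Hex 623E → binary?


Each hex digit → 4 binary bits:
  6 = 0110
  2 = 0010
  3 = 0011
  E = 1110
Concatenate: 0110 0010 0011 1110
= 0110001000111110


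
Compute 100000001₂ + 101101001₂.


Align and add column by column (LSB to MSB, carry propagating):
  0100000001
+ 0101101001
  ----------
  col 0: 1 + 1 + 0 (carry in) = 2 → bit 0, carry out 1
  col 1: 0 + 0 + 1 (carry in) = 1 → bit 1, carry out 0
  col 2: 0 + 0 + 0 (carry in) = 0 → bit 0, carry out 0
  col 3: 0 + 1 + 0 (carry in) = 1 → bit 1, carry out 0
  col 4: 0 + 0 + 0 (carry in) = 0 → bit 0, carry out 0
  col 5: 0 + 1 + 0 (carry in) = 1 → bit 1, carry out 0
  col 6: 0 + 1 + 0 (carry in) = 1 → bit 1, carry out 0
  col 7: 0 + 0 + 0 (carry in) = 0 → bit 0, carry out 0
  col 8: 1 + 1 + 0 (carry in) = 2 → bit 0, carry out 1
  col 9: 0 + 0 + 1 (carry in) = 1 → bit 1, carry out 0
Reading bits MSB→LSB: 1001101010
Strip leading zeros: 1001101010
= 1001101010


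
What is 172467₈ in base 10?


Positional values:
Position 0: 7 × 8^0 = 7
Position 1: 6 × 8^1 = 48
Position 2: 4 × 8^2 = 256
Position 3: 2 × 8^3 = 1024
Position 4: 7 × 8^4 = 28672
Position 5: 1 × 8^5 = 32768
Sum = 7 + 48 + 256 + 1024 + 28672 + 32768
= 62775


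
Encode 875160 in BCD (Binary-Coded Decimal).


Each digit → 4-bit binary:
  8 → 1000
  7 → 0111
  5 → 0101
  1 → 0001
  6 → 0110
  0 → 0000
= 1000 0111 0101 0001 0110 0000


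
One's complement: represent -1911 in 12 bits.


Original: 011101110111
Invert all bits:
  bit 0: 0 → 1
  bit 1: 1 → 0
  bit 2: 1 → 0
  bit 3: 1 → 0
  bit 4: 0 → 1
  bit 5: 1 → 0
  bit 6: 1 → 0
  bit 7: 1 → 0
  bit 8: 0 → 1
  bit 9: 1 → 0
  bit 10: 1 → 0
  bit 11: 1 → 0
= 100010001000


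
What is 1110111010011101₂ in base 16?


Group into 4-bit nibbles: 1110111010011101
  1110 = E
  1110 = E
  1001 = 9
  1101 = D
= 0xEE9D


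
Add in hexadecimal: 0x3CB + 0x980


Align and add column by column (LSB to MSB, each column mod 16 with carry):
  03CB
+ 0980
  ----
  col 0: B(11) + 0(0) + 0 (carry in) = 11 → B(11), carry out 0
  col 1: C(12) + 8(8) + 0 (carry in) = 20 → 4(4), carry out 1
  col 2: 3(3) + 9(9) + 1 (carry in) = 13 → D(13), carry out 0
  col 3: 0(0) + 0(0) + 0 (carry in) = 0 → 0(0), carry out 0
Reading digits MSB→LSB: 0D4B
Strip leading zeros: D4B
= 0xD4B


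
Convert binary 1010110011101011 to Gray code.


Binary: 1010110011101011
Gray code: G = B XOR (B >> 1)
B >> 1 = 0101011001110101
1010110011101011 XOR 0101011001110101:
  1 XOR 0 = 1
  0 XOR 1 = 1
  1 XOR 0 = 1
  0 XOR 1 = 1
  1 XOR 0 = 1
  1 XOR 1 = 0
  0 XOR 1 = 1
  0 XOR 0 = 0
  1 XOR 0 = 1
  1 XOR 1 = 0
  1 XOR 1 = 0
  0 XOR 1 = 1
  1 XOR 0 = 1
  0 XOR 1 = 1
  1 XOR 0 = 1
  1 XOR 1 = 0
= 1111101010011110


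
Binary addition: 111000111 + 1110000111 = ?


Align and add column by column (LSB to MSB, carry propagating):
  00111000111
+ 01110000111
  -----------
  col 0: 1 + 1 + 0 (carry in) = 2 → bit 0, carry out 1
  col 1: 1 + 1 + 1 (carry in) = 3 → bit 1, carry out 1
  col 2: 1 + 1 + 1 (carry in) = 3 → bit 1, carry out 1
  col 3: 0 + 0 + 1 (carry in) = 1 → bit 1, carry out 0
  col 4: 0 + 0 + 0 (carry in) = 0 → bit 0, carry out 0
  col 5: 0 + 0 + 0 (carry in) = 0 → bit 0, carry out 0
  col 6: 1 + 0 + 0 (carry in) = 1 → bit 1, carry out 0
  col 7: 1 + 1 + 0 (carry in) = 2 → bit 0, carry out 1
  col 8: 1 + 1 + 1 (carry in) = 3 → bit 1, carry out 1
  col 9: 0 + 1 + 1 (carry in) = 2 → bit 0, carry out 1
  col 10: 0 + 0 + 1 (carry in) = 1 → bit 1, carry out 0
Reading bits MSB→LSB: 10101001110
Strip leading zeros: 10101001110
= 10101001110


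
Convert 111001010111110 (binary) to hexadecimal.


Group into 4-bit nibbles: 0111001010111110
  0111 = 7
  0010 = 2
  1011 = B
  1110 = E
= 0x72BE


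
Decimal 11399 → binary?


Divide by 2 repeatedly:
11399 ÷ 2 = 5699 remainder 1
5699 ÷ 2 = 2849 remainder 1
2849 ÷ 2 = 1424 remainder 1
1424 ÷ 2 = 712 remainder 0
712 ÷ 2 = 356 remainder 0
356 ÷ 2 = 178 remainder 0
178 ÷ 2 = 89 remainder 0
89 ÷ 2 = 44 remainder 1
44 ÷ 2 = 22 remainder 0
22 ÷ 2 = 11 remainder 0
11 ÷ 2 = 5 remainder 1
5 ÷ 2 = 2 remainder 1
2 ÷ 2 = 1 remainder 0
1 ÷ 2 = 0 remainder 1
Reading remainders bottom-up:
= 10110010000111


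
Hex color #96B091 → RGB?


Hex: #96B091
R = 96₁₆ = 150
G = B0₁₆ = 176
B = 91₁₆ = 145
= RGB(150, 176, 145)


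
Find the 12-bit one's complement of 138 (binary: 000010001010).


Original: 000010001010
Invert all bits:
  bit 0: 0 → 1
  bit 1: 0 → 1
  bit 2: 0 → 1
  bit 3: 0 → 1
  bit 4: 1 → 0
  bit 5: 0 → 1
  bit 6: 0 → 1
  bit 7: 0 → 1
  bit 8: 1 → 0
  bit 9: 0 → 1
  bit 10: 1 → 0
  bit 11: 0 → 1
= 111101110101


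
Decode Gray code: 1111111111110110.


Gray code: 1111111111110110
MSB stays the same: 1
Each subsequent bit = prev_binary XOR current_gray:
  B[1] = 1 XOR 1 = 0
  B[2] = 0 XOR 1 = 1
  B[3] = 1 XOR 1 = 0
  B[4] = 0 XOR 1 = 1
  B[5] = 1 XOR 1 = 0
  B[6] = 0 XOR 1 = 1
  B[7] = 1 XOR 1 = 0
  B[8] = 0 XOR 1 = 1
  B[9] = 1 XOR 1 = 0
  B[10] = 0 XOR 1 = 1
  B[11] = 1 XOR 1 = 0
  B[12] = 0 XOR 0 = 0
  B[13] = 0 XOR 1 = 1
  B[14] = 1 XOR 1 = 0
  B[15] = 0 XOR 0 = 0
= 1010101010100100 (43684 decimal)


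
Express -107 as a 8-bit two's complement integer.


Original: 01101011
Step 1 - Invert all bits: 10010100
Step 2 - Add 1: 10010100 + 1
= 10010101 (represents -107)


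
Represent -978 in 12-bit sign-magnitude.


Sign bit: 1 (negative)
Magnitude: 978 = 01111010010
= 101111010010


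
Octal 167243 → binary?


Each octal digit → 3 binary bits:
  1 = 001
  6 = 110
  7 = 111
  2 = 010
  4 = 100
  3 = 011
Concatenate: 001 110 111 010 100 011
= 001110111010100011


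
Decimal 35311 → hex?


Divide by 16 repeatedly:
35311 ÷ 16 = 2206 remainder 15 (F)
2206 ÷ 16 = 137 remainder 14 (E)
137 ÷ 16 = 8 remainder 9 (9)
8 ÷ 16 = 0 remainder 8 (8)
Reading remainders bottom-up:
= 0x89EF


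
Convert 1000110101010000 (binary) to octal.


Group into 3-bit groups: 001000110101010000
  001 = 1
  000 = 0
  110 = 6
  101 = 5
  010 = 2
  000 = 0
= 0o106520


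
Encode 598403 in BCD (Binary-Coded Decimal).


Each digit → 4-bit binary:
  5 → 0101
  9 → 1001
  8 → 1000
  4 → 0100
  0 → 0000
  3 → 0011
= 0101 1001 1000 0100 0000 0011


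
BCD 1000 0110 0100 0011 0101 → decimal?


Each 4-bit group → digit:
  1000 → 8
  0110 → 6
  0100 → 4
  0011 → 3
  0101 → 5
= 86435


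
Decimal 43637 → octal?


Divide by 8 repeatedly:
43637 ÷ 8 = 5454 remainder 5
5454 ÷ 8 = 681 remainder 6
681 ÷ 8 = 85 remainder 1
85 ÷ 8 = 10 remainder 5
10 ÷ 8 = 1 remainder 2
1 ÷ 8 = 0 remainder 1
Reading remainders bottom-up:
= 0o125165


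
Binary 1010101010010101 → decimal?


Positional values:
Bit 0: 1 × 2^0 = 1
Bit 2: 1 × 2^2 = 4
Bit 4: 1 × 2^4 = 16
Bit 7: 1 × 2^7 = 128
Bit 9: 1 × 2^9 = 512
Bit 11: 1 × 2^11 = 2048
Bit 13: 1 × 2^13 = 8192
Bit 15: 1 × 2^15 = 32768
Sum = 1 + 4 + 16 + 128 + 512 + 2048 + 8192 + 32768
= 43669


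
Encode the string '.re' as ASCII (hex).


String: '.re'  (3 characters)
Per-character ASCII lookup:
  '.': special character: '.' = 46 → 0x2E
  'r': lowercase starts at 97: 'r' = 97 + 17 = 114 → 0x72
  'e': lowercase starts at 97: 'e' = 97 + 4 = 101 → 0x65
= 0x2E 0x72 0x65


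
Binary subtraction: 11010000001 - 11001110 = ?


Align and subtract column by column (LSB to MSB, borrowing when needed):
  11010000001
- 00011001110
  -----------
  col 0: (1 - 0 borrow-in) - 0 → 1 - 0 = 1, borrow out 0
  col 1: (0 - 0 borrow-in) - 1 → borrow from next column: (0+2) - 1 = 1, borrow out 1
  col 2: (0 - 1 borrow-in) - 1 → borrow from next column: (-1+2) - 1 = 0, borrow out 1
  col 3: (0 - 1 borrow-in) - 1 → borrow from next column: (-1+2) - 1 = 0, borrow out 1
  col 4: (0 - 1 borrow-in) - 0 → borrow from next column: (-1+2) - 0 = 1, borrow out 1
  col 5: (0 - 1 borrow-in) - 0 → borrow from next column: (-1+2) - 0 = 1, borrow out 1
  col 6: (0 - 1 borrow-in) - 1 → borrow from next column: (-1+2) - 1 = 0, borrow out 1
  col 7: (1 - 1 borrow-in) - 1 → borrow from next column: (0+2) - 1 = 1, borrow out 1
  col 8: (0 - 1 borrow-in) - 0 → borrow from next column: (-1+2) - 0 = 1, borrow out 1
  col 9: (1 - 1 borrow-in) - 0 → 0 - 0 = 0, borrow out 0
  col 10: (1 - 0 borrow-in) - 0 → 1 - 0 = 1, borrow out 0
Reading bits MSB→LSB: 10110110011
Strip leading zeros: 10110110011
= 10110110011


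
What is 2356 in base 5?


Divide by 5 repeatedly:
2356 ÷ 5 = 471 remainder 1
471 ÷ 5 = 94 remainder 1
94 ÷ 5 = 18 remainder 4
18 ÷ 5 = 3 remainder 3
3 ÷ 5 = 0 remainder 3
Reading remainders bottom-up:
= 33411


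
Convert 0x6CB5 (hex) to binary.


Each hex digit → 4 binary bits:
  6 = 0110
  C = 1100
  B = 1011
  5 = 0101
Concatenate: 0110 1100 1011 0101
= 0110110010110101


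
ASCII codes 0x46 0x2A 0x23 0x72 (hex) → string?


Codes (hex): 0x46 0x2A 0x23 0x72
Per-code ASCII lookup:
  0x46 = 70  (range 65-90: uppercase, 70 - 65 = 5) → 'F'
  0x2A = 42  (special character) → '*'
  0x23 = 35  (special character) → '#'
  0x72 = 114  (range 97-122: lowercase, 114 - 97 = 17) → 'r'
= 'F*#r'


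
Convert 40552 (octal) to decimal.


Positional values:
Position 0: 2 × 8^0 = 2
Position 1: 5 × 8^1 = 40
Position 2: 5 × 8^2 = 320
Position 3: 0 × 8^3 = 0
Position 4: 4 × 8^4 = 16384
Sum = 2 + 40 + 320 + 0 + 16384
= 16746


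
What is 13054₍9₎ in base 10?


Positional values (base 9):
  4 × 9^0 = 4 × 1 = 4
  5 × 9^1 = 5 × 9 = 45
  0 × 9^2 = 0 × 81 = 0
  3 × 9^3 = 3 × 729 = 2187
  1 × 9^4 = 1 × 6561 = 6561
Sum = 4 + 45 + 0 + 2187 + 6561
= 8797


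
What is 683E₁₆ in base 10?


Positional values:
Position 0: E × 16^0 = 14 × 1 = 14
Position 1: 3 × 16^1 = 3 × 16 = 48
Position 2: 8 × 16^2 = 8 × 256 = 2048
Position 3: 6 × 16^3 = 6 × 4096 = 24576
Sum = 14 + 48 + 2048 + 24576
= 26686


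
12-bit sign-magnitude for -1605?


Sign bit: 1 (negative)
Magnitude: 1605 = 11001000101
= 111001000101


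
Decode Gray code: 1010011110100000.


Gray code: 1010011110100000
MSB stays the same: 1
Each subsequent bit = prev_binary XOR current_gray:
  B[1] = 1 XOR 0 = 1
  B[2] = 1 XOR 1 = 0
  B[3] = 0 XOR 0 = 0
  B[4] = 0 XOR 0 = 0
  B[5] = 0 XOR 1 = 1
  B[6] = 1 XOR 1 = 0
  B[7] = 0 XOR 1 = 1
  B[8] = 1 XOR 1 = 0
  B[9] = 0 XOR 0 = 0
  B[10] = 0 XOR 1 = 1
  B[11] = 1 XOR 0 = 1
  B[12] = 1 XOR 0 = 1
  B[13] = 1 XOR 0 = 1
  B[14] = 1 XOR 0 = 1
  B[15] = 1 XOR 0 = 1
= 1100010100111111 (50495 decimal)


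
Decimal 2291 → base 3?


Divide by 3 repeatedly:
2291 ÷ 3 = 763 remainder 2
763 ÷ 3 = 254 remainder 1
254 ÷ 3 = 84 remainder 2
84 ÷ 3 = 28 remainder 0
28 ÷ 3 = 9 remainder 1
9 ÷ 3 = 3 remainder 0
3 ÷ 3 = 1 remainder 0
1 ÷ 3 = 0 remainder 1
Reading remainders bottom-up:
= 10010212


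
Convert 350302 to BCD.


Each digit → 4-bit binary:
  3 → 0011
  5 → 0101
  0 → 0000
  3 → 0011
  0 → 0000
  2 → 0010
= 0011 0101 0000 0011 0000 0010


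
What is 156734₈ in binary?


Each octal digit → 3 binary bits:
  1 = 001
  5 = 101
  6 = 110
  7 = 111
  3 = 011
  4 = 100
Concatenate: 001 101 110 111 011 100
= 001101110111011100


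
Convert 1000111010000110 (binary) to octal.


Group into 3-bit groups: 001000111010000110
  001 = 1
  000 = 0
  111 = 7
  010 = 2
  000 = 0
  110 = 6
= 0o107206


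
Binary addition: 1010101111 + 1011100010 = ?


Align and add column by column (LSB to MSB, carry propagating):
  01010101111
+ 01011100010
  -----------
  col 0: 1 + 0 + 0 (carry in) = 1 → bit 1, carry out 0
  col 1: 1 + 1 + 0 (carry in) = 2 → bit 0, carry out 1
  col 2: 1 + 0 + 1 (carry in) = 2 → bit 0, carry out 1
  col 3: 1 + 0 + 1 (carry in) = 2 → bit 0, carry out 1
  col 4: 0 + 0 + 1 (carry in) = 1 → bit 1, carry out 0
  col 5: 1 + 1 + 0 (carry in) = 2 → bit 0, carry out 1
  col 6: 0 + 1 + 1 (carry in) = 2 → bit 0, carry out 1
  col 7: 1 + 1 + 1 (carry in) = 3 → bit 1, carry out 1
  col 8: 0 + 0 + 1 (carry in) = 1 → bit 1, carry out 0
  col 9: 1 + 1 + 0 (carry in) = 2 → bit 0, carry out 1
  col 10: 0 + 0 + 1 (carry in) = 1 → bit 1, carry out 0
Reading bits MSB→LSB: 10110010001
Strip leading zeros: 10110010001
= 10110010001


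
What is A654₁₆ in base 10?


Positional values:
Position 0: 4 × 16^0 = 4 × 1 = 4
Position 1: 5 × 16^1 = 5 × 16 = 80
Position 2: 6 × 16^2 = 6 × 256 = 1536
Position 3: A × 16^3 = 10 × 4096 = 40960
Sum = 4 + 80 + 1536 + 40960
= 42580


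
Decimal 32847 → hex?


Divide by 16 repeatedly:
32847 ÷ 16 = 2052 remainder 15 (F)
2052 ÷ 16 = 128 remainder 4 (4)
128 ÷ 16 = 8 remainder 0 (0)
8 ÷ 16 = 0 remainder 8 (8)
Reading remainders bottom-up:
= 0x804F


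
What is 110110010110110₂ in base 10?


Positional values:
Bit 1: 1 × 2^1 = 2
Bit 2: 1 × 2^2 = 4
Bit 4: 1 × 2^4 = 16
Bit 5: 1 × 2^5 = 32
Bit 7: 1 × 2^7 = 128
Bit 10: 1 × 2^10 = 1024
Bit 11: 1 × 2^11 = 2048
Bit 13: 1 × 2^13 = 8192
Bit 14: 1 × 2^14 = 16384
Sum = 2 + 4 + 16 + 32 + 128 + 1024 + 2048 + 8192 + 16384
= 27830


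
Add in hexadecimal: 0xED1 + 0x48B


Align and add column by column (LSB to MSB, each column mod 16 with carry):
  0ED1
+ 048B
  ----
  col 0: 1(1) + B(11) + 0 (carry in) = 12 → C(12), carry out 0
  col 1: D(13) + 8(8) + 0 (carry in) = 21 → 5(5), carry out 1
  col 2: E(14) + 4(4) + 1 (carry in) = 19 → 3(3), carry out 1
  col 3: 0(0) + 0(0) + 1 (carry in) = 1 → 1(1), carry out 0
Reading digits MSB→LSB: 135C
Strip leading zeros: 135C
= 0x135C
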